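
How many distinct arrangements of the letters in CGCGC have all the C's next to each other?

Treat the 3 copies of C as a single block. The multiset to arrange is then {CCC, G, G}, 3 items in all.
That gives (3)!/(2!) = 3 arrangements.

3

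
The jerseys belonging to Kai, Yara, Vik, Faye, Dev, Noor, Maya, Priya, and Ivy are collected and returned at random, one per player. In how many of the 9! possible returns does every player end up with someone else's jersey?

Let Aᵢ be the assignments in which player i gets their old jersey. We want the size of the complement of A₁∪…∪A_9.
By inclusion–exclusion this is Σ_{j=0}^{9} (−1)^j C(9,j)·(9−j)!.
Computing: 362880 − 362880 + 181440 − 60480 + 15120 − 3024 + 504 − 72 + 9 − 1 = 133496.

133496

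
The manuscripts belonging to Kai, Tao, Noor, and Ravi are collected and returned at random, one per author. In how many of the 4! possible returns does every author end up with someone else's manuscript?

Count assignments avoiding every fixed point. For any j of the 4 authors fixed to their own manuscript, the other 4−j can be arranged in (4−j)! ways.
By inclusion–exclusion this is Σ_{j=0}^{4} (−1)^j C(4,j)·(4−j)!.
Computing: 24 − 24 + 12 − 4 + 1 = 9.

9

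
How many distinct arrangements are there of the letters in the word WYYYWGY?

WYYYWGY has 7 letters with W appearing twice and Y appearing 4 times.
So there are 7! / (4!·2!) = 105 distinguishable arrangements.

105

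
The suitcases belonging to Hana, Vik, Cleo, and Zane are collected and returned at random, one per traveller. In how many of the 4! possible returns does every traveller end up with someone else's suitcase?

9

Count assignments avoiding every fixed point. For any j of the 4 travellers fixed to their own suitcase, the other 4−j can be arranged in (4−j)! ways.
By inclusion–exclusion this is Σ_{j=0}^{4} (−1)^j C(4,j)·(4−j)!.
Computing: 24 − 24 + 12 − 4 + 1 = 9.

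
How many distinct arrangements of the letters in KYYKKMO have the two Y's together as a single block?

120

Treat the 2 copies of Y as a single block. The multiset to arrange is then {YY, K, K, K, M, O}, 6 items in all.
That gives (6)!/(3!) = 120 arrangements.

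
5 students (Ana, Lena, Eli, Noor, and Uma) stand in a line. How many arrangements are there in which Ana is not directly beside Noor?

Of the 5! = 120 arrangements, those with Ana and Noor adjacent number 2 × 4! = 48 (treat the pair as a block with 2 internal orders).
Complementary counting: 120 − 48 = 72.

72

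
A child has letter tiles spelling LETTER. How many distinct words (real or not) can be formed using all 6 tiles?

180

Letter multiplicities in LETTER: E×2, L×1, R×1, T×2.
So there are 6! / (2!·2!) = 180 distinguishable arrangements.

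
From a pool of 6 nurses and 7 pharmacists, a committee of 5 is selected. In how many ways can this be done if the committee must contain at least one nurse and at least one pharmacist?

1260

Total 5-person selections from all 13: C(13,5) = 1287.
Subtract selections that omit an entire group: no nurses → C(7,5) = 21; no pharmacists → C(6,5) = 6.
Both groups omitted at once is impossible, so 1287 − 27 = 1260.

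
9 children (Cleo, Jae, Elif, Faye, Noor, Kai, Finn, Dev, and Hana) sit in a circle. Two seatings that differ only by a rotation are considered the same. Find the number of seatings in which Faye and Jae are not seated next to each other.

Without the restriction there are (8)! = 40320 seatings.
Those with Faye next to Jae: fuse the pair into one unit and seat 8 units around a circle — 2·(7)! = 10080.
Subtracting, 40320 − 10080 = 30240.

30240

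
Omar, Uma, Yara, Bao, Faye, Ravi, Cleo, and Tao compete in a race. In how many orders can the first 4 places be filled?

1680

There are 8 choices for 1st place, 7 for 2nd, and so on down to 5 for position 4.
That gives 8 × 7 × 6 × 5 = 1680.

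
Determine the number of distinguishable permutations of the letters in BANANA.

Letter multiplicities in BANANA: A×3, B×1, N×2.
So there are 6! / (3!·2!) = 60 distinguishable arrangements.

60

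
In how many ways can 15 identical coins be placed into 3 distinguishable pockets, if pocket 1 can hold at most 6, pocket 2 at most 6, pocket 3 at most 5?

6

By stars and bars, unrestricted non-negative solutions to x_1+…+x_3 = 15 number C(15+2,2) = 136.
Subtract solutions that violate a single cap (substitute x_i' = x_i − (cap_i+1)): x_1 ≥ 7 gives C(10,2) = 45; x_2 ≥ 7 gives C(10,2) = 45; x_3 ≥ 6 gives C(11,2) = 55. Together 145.
Add back pairs where two caps are both exceeded: 3 + 6 + 6 = 15.
By inclusion–exclusion the count is 136 − 145 + 15 = 6.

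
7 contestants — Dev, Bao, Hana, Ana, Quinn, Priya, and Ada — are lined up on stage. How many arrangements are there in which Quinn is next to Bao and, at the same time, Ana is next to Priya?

480

Treat {Quinn,Bao} as one block (2 orders) and {Ana,Priya} as another (2 orders).
That leaves 5 units to arrange: 2 × 2 × 5! = 4 × 120 = 480.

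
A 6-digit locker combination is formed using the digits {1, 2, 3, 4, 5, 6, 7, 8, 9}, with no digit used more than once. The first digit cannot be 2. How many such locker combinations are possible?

The first digit has 9−1 = 8 choices (anything except 2).
The remaining 5 digits are filled from the other 8 symbols without repetition: 8 × 7 × 6 × 5 × 4 = 6720.
Total: 8 × 6720 = 53760.

53760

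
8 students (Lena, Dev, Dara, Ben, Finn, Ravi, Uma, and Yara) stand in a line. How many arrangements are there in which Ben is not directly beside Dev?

Of the 8! = 40320 arrangements, those with Ben and Dev adjacent number 2 × 7! = 10080 (treat the pair as a block with 2 internal orders).
Complementary counting: 40320 − 10080 = 30240.

30240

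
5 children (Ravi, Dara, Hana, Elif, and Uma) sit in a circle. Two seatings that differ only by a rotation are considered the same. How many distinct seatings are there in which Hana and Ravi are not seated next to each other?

12

All circular seatings of 5 people number (4)! = 24.
Those with Hana next to Ravi: fuse the pair into one unit and seat 4 units around a circle — 2·(3)! = 12.
Subtracting, 24 − 12 = 12.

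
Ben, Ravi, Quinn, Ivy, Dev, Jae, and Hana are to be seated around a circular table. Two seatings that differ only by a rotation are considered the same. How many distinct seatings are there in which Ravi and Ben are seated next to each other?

240

Treat {Ravi, Ben} as one unit (2 internal orders) and seat the resulting 6 units around the table: (5)! circular arrangements.
So 2 × (5)! = 2 × 120 = 240.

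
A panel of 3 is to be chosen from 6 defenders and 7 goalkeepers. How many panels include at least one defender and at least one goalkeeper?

Unrestricted: C(13,3) = 286 ways to pick any 3 of the 13.
Selections missing a whole group: no defenders → C(7,3) = 35; no goalkeepers → C(6,3) = 20.
Both groups omitted at once is impossible, so 286 − 55 = 231.

231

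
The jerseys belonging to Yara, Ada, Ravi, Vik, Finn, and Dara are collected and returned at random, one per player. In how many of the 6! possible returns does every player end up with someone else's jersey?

This is the derangement count D_6: permutations of 6 items with no fixed point.
By inclusion–exclusion this is Σ_{j=0}^{6} (−1)^j C(6,j)·(6−j)!.
Computing: 720 − 720 + 360 − 120 + 30 − 6 + 1 = 265.

265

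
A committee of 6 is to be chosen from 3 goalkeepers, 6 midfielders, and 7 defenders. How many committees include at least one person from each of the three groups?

Unrestricted: C(16,6) = 8008 ways to pick any 6 of the 16.
Selections missing a whole group: no goalkeepers → C(13,6) = 1716; no midfielders → C(10,6) = 210; no defenders → C(9,6) = 84.
Add back selections omitting two groups (i.e. drawn from a single group): C(3,6) + C(6,6) + C(7,6) = 8.
By inclusion–exclusion: 8008 − 2010 + 8 = 6006.

6006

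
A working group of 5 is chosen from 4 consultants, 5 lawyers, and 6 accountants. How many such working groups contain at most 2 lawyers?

2502

Split by how many lawyers are chosen (0 through 2).
Sum: C(5,0)·C(10,5) + C(5,1)·C(10,4) + C(5,2)·C(10,3) = 252 + 1050 + 1200 = 2502.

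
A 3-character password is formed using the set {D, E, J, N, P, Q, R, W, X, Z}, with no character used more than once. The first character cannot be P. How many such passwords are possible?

The first character has 10−1 = 9 choices (anything except P).
The remaining 2 characters are filled from the other 9 symbols without repetition: 9 × 8 = 72.
Total: 9 × 72 = 648.

648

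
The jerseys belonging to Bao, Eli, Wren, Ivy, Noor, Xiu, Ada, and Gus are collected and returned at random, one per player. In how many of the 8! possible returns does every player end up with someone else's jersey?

Count assignments avoiding every fixed point. For any j of the 8 players fixed to their old jersey, the other 8−j can be arranged in (8−j)! ways.
By inclusion–exclusion this is Σ_{j=0}^{8} (−1)^j C(8,j)·(8−j)!.
Computing: 40320 − 40320 + 20160 − 6720 + 1680 − 336 + 56 − 8 + 1 = 14833.

14833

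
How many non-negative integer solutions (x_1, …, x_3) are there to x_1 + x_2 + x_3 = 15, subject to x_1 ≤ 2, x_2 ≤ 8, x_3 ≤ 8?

Without the upper bounds there are C(17,2) = 136 ways to split 15 among 3 variables.
Subtract solutions that violate a single cap (substitute x_i' = x_i − (cap_i+1)): x_1 ≥ 3 gives C(14,2) = 91; x_2 ≥ 9 gives C(8,2) = 28; x_3 ≥ 9 gives C(8,2) = 28. Together 147.
Add back pairs where two caps are both exceeded: 10 + 10 + 0 = 20.
By inclusion–exclusion the count is 136 − 147 + 20 = 9.

9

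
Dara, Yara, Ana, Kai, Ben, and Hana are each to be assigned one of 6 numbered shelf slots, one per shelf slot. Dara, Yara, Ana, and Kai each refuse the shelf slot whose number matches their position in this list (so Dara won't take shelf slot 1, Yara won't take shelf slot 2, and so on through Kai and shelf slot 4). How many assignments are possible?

Let Aᵢ (for 1 ≤ i ≤ 4) be the placements that put person i in their forbidden shelf slot. Any j of these fix j positions, leaving (6−j)! ways to fill the rest, and there are C(4,j) ways to pick which j.
By inclusion–exclusion, the number of valid placements is Σ_{j=0}^{4} (−1)^j C(4,j)·(6−j)!.
Computing: 720 − 480 + 144 − 24 + 2 = 362.

362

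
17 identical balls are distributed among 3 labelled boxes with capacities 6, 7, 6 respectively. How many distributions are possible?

By stars and bars, unrestricted non-negative solutions to x_1+…+x_3 = 17 number C(17+2,2) = 171.
Subtract solutions that violate a single cap (substitute x_i' = x_i − (cap_i+1)): x_1 ≥ 7 gives C(12,2) = 66; x_2 ≥ 8 gives C(11,2) = 55; x_3 ≥ 7 gives C(12,2) = 66. Together 187.
Add back pairs where two caps are both exceeded: 6 + 10 + 6 = 22.
By inclusion–exclusion the count is 171 − 187 + 22 = 6.

6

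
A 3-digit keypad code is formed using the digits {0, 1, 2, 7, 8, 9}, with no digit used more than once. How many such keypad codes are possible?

With no repetition, fill the 3 digits in order: 6 choices, then 5, down to 4.
That product is 6 × 5 × 4 = 120.

120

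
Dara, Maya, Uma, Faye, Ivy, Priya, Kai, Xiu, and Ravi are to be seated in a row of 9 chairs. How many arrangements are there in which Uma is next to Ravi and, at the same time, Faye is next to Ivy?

Treat {Uma,Ravi} as one block (2 orders) and {Faye,Ivy} as another (2 orders).
That leaves 7 units to arrange: 2 × 2 × 7! = 4 × 5040 = 20160.

20160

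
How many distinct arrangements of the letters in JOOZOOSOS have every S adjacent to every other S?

336

Treat the 2 copies of S as a single block. The multiset to arrange is then {SS, J, O, O, O, O, O, Z}, 8 items in all.
That gives (8)!/(5!) = 336 arrangements.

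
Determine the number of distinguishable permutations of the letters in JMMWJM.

Letter multiplicities in JMMWJM: J×2, M×3, W×1.
So there are 6! / (3!·2!) = 60 distinguishable arrangements.

60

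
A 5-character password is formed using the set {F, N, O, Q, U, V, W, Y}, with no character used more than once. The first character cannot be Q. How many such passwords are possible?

The first character has 8−1 = 7 choices (anything except Q).
The remaining 4 characters are filled from the other 7 symbols without repetition: 7 × 6 × 5 × 4 = 840.
Total: 7 × 840 = 5880.

5880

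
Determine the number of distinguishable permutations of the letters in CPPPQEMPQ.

Letter multiplicities in CPPPQEMPQ: C×1, E×1, M×1, P×4, Q×2.
Dividing 9! = 362880 by 4!·2! = 48 for the repeated letters gives 7560.

7560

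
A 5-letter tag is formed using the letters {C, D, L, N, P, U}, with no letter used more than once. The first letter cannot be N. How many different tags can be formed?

The first letter has 6−1 = 5 choices (anything except N).
The remaining 4 letters are filled from the other 5 symbols without repetition: 5 × 4 × 3 × 2 = 120.
Total: 5 × 120 = 600.

600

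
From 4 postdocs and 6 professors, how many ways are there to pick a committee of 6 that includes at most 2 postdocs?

115

Split by how many postdocs are chosen (0 through 2).
Sum: C(4,0)·C(6,6) + C(4,1)·C(6,5) + C(4,2)·C(6,4) = 1 + 24 + 90 = 115.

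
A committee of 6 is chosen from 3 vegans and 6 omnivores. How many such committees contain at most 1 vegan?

Split by how many vegans are chosen (0 through 1).
Sum: C(3,0)·C(6,6) + C(3,1)·C(6,5) = 1 + 18 = 19.

19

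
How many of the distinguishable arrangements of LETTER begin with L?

30

With the first slot taken by L, it remains to arrange the other 5 letters (ETTER).
Those 5 letters have E appearing twice and T appearing twice, giving (5)!/(2!·2!) = 30.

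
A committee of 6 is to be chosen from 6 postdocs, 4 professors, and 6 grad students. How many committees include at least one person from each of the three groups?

With no constraint there are C(16,6) = 8008 possible selections.
Selections missing a whole group: no postdocs → C(10,6) = 210; no professors → C(12,6) = 924; no grad students → C(10,6) = 210.
Add back selections omitting two groups (i.e. drawn from a single group): C(6,6) + C(4,6) + C(6,6) = 2.
By inclusion–exclusion: 8008 − 1344 + 2 = 6666.

6666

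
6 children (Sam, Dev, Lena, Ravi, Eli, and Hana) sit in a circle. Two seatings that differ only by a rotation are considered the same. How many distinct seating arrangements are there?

120

Seat Sam anywhere (absorbing the rotational symmetry), then permute the other 5: (5)! = 120.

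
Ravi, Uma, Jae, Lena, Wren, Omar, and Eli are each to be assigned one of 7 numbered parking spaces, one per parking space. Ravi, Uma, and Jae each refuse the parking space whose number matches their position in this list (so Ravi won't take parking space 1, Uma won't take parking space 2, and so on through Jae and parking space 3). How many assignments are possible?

3216

Let Aᵢ (for i ∈ {1, 2, 3}) be the placements that put person i in their forbidden parking space. Any j of these fix j positions, leaving (7−j)! ways to fill the rest, and there are C(3,j) ways to pick which j.
By inclusion–exclusion, the number of valid placements is Σ_{j=0}^{3} (−1)^j C(3,j)·(7−j)!.
Computing: 5040 − 2160 + 360 − 24 = 3216.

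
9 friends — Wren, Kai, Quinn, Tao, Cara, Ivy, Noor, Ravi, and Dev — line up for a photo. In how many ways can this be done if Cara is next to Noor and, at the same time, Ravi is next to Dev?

Treat {Cara,Noor} as one block (2 orders) and {Ravi,Dev} as another (2 orders).
That leaves 7 units to arrange: 2 × 2 × 7! = 4 × 5040 = 20160.

20160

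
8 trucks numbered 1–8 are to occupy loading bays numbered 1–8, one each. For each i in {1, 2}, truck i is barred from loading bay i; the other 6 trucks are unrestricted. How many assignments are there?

30960

Let Aᵢ (for i ∈ {1, 2}) be the placements that put truck i in its forbidden loading bay. Any j of these fix j positions, leaving (8−j)! ways to fill the rest, and there are C(2,j) ways to pick which j.
By inclusion–exclusion, the number of valid placements is Σ_{j=0}^{2} (−1)^j C(2,j)·(8−j)!.
Computing: 40320 − 10080 + 720 = 30960.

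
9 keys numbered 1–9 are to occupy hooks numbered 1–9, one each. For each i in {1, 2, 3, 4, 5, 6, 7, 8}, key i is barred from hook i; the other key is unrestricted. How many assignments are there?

Let Aᵢ (for 1 ≤ i ≤ 8) be the placements that put key i in its forbidden hook. Any j of these fix j positions, leaving (9−j)! ways to fill the rest, and there are C(8,j) ways to pick which j.
By inclusion–exclusion, the number of valid placements is Σ_{j=0}^{8} (−1)^j C(8,j)·(9−j)!.
Computing: 362880 − 322560 + 141120 − 40320 + 8400 − 1344 + 168 − 16 + 1 = 148329.

148329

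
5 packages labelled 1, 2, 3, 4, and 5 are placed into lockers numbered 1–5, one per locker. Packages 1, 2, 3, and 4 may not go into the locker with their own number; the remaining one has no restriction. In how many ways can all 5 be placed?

53

Let Aᵢ (for 1 ≤ i ≤ 4) be the placements that put package i in its forbidden locker. Any j of these fix j positions, leaving (5−j)! ways to fill the rest, and there are C(4,j) ways to pick which j.
By inclusion–exclusion, the number of valid placements is Σ_{j=0}^{4} (−1)^j C(4,j)·(5−j)!.
Computing: 120 − 96 + 36 − 8 + 1 = 53.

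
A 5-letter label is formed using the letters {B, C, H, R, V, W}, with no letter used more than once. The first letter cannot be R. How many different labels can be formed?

600

The first letter has 6−1 = 5 choices (anything except R).
The remaining 4 letters are filled from the other 5 symbols without repetition: 5 × 4 × 3 × 2 = 120.
Total: 5 × 120 = 600.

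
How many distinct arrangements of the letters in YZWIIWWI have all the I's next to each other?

Treat the 3 copies of I as a single block. The multiset to arrange is then {III, W, W, W, Y, Z}, 6 items in all.
That gives (6)!/(3!) = 120 arrangements.

120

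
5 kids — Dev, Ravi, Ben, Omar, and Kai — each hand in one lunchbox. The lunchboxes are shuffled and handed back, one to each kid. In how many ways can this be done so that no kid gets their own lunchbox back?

Count assignments avoiding every fixed point. For any j of the 5 kids fixed to their own lunchbox, the other 5−j can be arranged in (5−j)! ways.
By inclusion–exclusion this is Σ_{j=0}^{5} (−1)^j C(5,j)·(5−j)!.
Computing: 120 − 120 + 60 − 20 + 5 − 1 = 44.

44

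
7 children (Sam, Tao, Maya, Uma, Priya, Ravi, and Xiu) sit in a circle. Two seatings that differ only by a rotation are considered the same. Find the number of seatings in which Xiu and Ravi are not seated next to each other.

All circular seatings of 7 people number (6)! = 720.
Seatings with Xiu beside Ravi: treat them as a block with 2 internal orders, giving 2 × (5)! = 240.
Subtracting, 720 − 240 = 480.

480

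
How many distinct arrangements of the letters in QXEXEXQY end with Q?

With the last slot taken by Q, it remains to arrange the other 7 letters (XEXEXQY).
Those 7 letters have E appearing twice and X appearing 3 times, giving (7)!/(3!·2!) = 420.

420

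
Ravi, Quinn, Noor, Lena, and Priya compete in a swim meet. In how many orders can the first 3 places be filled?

60

This is an ordered selection of 3 from 5: P(5,3).
That gives 5 × 4 × 3 = 60.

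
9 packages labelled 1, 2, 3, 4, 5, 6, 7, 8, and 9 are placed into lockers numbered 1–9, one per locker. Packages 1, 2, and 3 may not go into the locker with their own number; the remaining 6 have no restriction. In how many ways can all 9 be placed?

256320

Let Aᵢ (for i ∈ {1, 2, 3}) be the placements that put package i in its forbidden locker. Any j of these fix j positions, leaving (9−j)! ways to fill the rest, and there are C(3,j) ways to pick which j.
By inclusion–exclusion, the number of valid placements is Σ_{j=0}^{3} (−1)^j C(3,j)·(9−j)!.
Computing: 362880 − 120960 + 15120 − 720 = 256320.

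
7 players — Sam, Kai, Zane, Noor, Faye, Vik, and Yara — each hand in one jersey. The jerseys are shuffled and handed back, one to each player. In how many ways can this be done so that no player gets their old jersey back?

1854

This is the derangement count D_7: permutations of 7 items with no fixed point.
By inclusion–exclusion this is Σ_{j=0}^{7} (−1)^j C(7,j)·(7−j)!.
Computing: 5040 − 5040 + 2520 − 840 + 210 − 42 + 7 − 1 = 1854.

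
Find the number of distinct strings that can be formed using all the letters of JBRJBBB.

105

JBRJBBB has 7 letters with B appearing 4 times and J appearing twice.
Dividing 7! = 5040 by 4!·2! = 48 for the repeated letters gives 105.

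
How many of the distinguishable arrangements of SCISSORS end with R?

210

Fix R in the last position and arrange the remaining 7 letters.
Those 7 letters have S appearing 4 times, giving (7)!/(4!) = 210.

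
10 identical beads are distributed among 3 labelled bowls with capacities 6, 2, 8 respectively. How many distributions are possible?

Ignoring the caps, the number of non-negative solutions to x_1+…+x_3 = 10 is C(12,2) = 66.
Subtract solutions that violate a single cap (substitute x_i' = x_i − (cap_i+1)): x_1 ≥ 7 gives C(5,2) = 10; x_2 ≥ 3 gives C(9,2) = 36; x_3 ≥ 9 gives C(3,2) = 3. Together 49.
Add back pairs where two caps are both exceeded: 1 + 0 + 0 = 1.
By inclusion–exclusion the count is 66 − 49 + 1 = 18.

18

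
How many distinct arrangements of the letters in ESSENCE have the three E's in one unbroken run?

Treat the 3 copies of E as a single block. The multiset to arrange is then {EEE, C, N, S, S}, 5 items in all.
That gives (5)!/(2!) = 60 arrangements.

60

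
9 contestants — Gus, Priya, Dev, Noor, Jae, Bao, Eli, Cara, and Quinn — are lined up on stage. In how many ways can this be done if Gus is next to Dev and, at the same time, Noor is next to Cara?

20160

Treat {Gus,Dev} as one block (2 orders) and {Noor,Cara} as another (2 orders).
That leaves 7 units to arrange: 2 × 2 × 7! = 4 × 5040 = 20160.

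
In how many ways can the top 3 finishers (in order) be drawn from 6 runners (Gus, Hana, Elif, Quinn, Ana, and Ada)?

120

There are 6 choices for 1st place, 5 for 2nd, and 4 for 3rd.
That gives 6 × 5 × 4 = 120.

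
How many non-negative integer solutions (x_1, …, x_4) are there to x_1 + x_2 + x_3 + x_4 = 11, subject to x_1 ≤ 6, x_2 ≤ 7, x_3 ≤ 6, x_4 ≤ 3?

Without the upper bounds there are C(14,3) = 364 ways to split 11 among 4 variables.
Subtract solutions that violate a single cap (substitute x_i' = x_i − (cap_i+1)): x_1 ≥ 7 gives C(7,3) = 35; x_2 ≥ 8 gives C(6,3) = 20; x_3 ≥ 7 gives C(7,3) = 35; x_4 ≥ 4 gives C(10,3) = 120. Together 210.
Add back pairs where two caps are both exceeded: 0 + 0 + 1 + 0 + 0 + 1 = 2.
By inclusion–exclusion the count is 364 − 210 + 2 = 156.

156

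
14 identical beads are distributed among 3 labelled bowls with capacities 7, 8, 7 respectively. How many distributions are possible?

Without the upper bounds there are C(16,2) = 120 ways to split 14 among 3 bowls.
Subtract solutions that violate a single cap (substitute x_i' = x_i − (cap_i+1)): x_1 ≥ 8 gives C(8,2) = 28; x_2 ≥ 9 gives C(7,2) = 21; x_3 ≥ 8 gives C(8,2) = 28. Together 77.
No two caps can be exceeded simultaneously, so the pair terms are all 0.
By inclusion–exclusion the count is 120 − 77 + 0 = 43.

43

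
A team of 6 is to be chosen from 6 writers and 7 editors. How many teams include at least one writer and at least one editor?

With no constraint there are C(13,6) = 1716 possible selections.
Subtract selections that omit an entire group: no writers → C(7,6) = 7; no editors → C(6,6) = 1.
Both groups omitted at once is impossible, so 1716 − 8 = 1708.

1708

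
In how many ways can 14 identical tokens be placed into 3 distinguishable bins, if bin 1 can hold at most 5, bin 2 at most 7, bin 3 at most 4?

6

Ignoring the caps, the number of non-negative solutions to x_1+…+x_3 = 14 is C(16,2) = 120.
Subtract solutions that violate a single cap (substitute x_i' = x_i − (cap_i+1)): x_1 ≥ 6 gives C(10,2) = 45; x_2 ≥ 8 gives C(8,2) = 28; x_3 ≥ 5 gives C(11,2) = 55. Together 128.
Add back pairs where two caps are both exceeded: 1 + 10 + 3 = 14.
By inclusion–exclusion the count is 120 − 128 + 14 = 6.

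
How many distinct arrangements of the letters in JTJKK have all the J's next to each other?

Treat the 2 copies of J as a single block. The multiset to arrange is then {JJ, K, K, T}, 4 items in all.
That gives (4)!/(2!) = 12 arrangements.

12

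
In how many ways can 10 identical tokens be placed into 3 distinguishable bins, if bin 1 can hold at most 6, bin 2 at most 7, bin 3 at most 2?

15

Without the upper bounds there are C(12,2) = 66 ways to split 10 among 3 bins.
Subtract solutions that violate a single cap (substitute x_i' = x_i − (cap_i+1)): x_1 ≥ 7 gives C(5,2) = 10; x_2 ≥ 8 gives C(4,2) = 6; x_3 ≥ 3 gives C(9,2) = 36. Together 52.
Add back pairs where two caps are both exceeded: 0 + 1 + 0 = 1.
By inclusion–exclusion the count is 66 − 52 + 1 = 15.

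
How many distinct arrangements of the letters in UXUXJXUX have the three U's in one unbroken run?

Treat the 3 copies of U as a single block. The multiset to arrange is then {UUU, J, X, X, X, X}, 6 items in all.
That gives (6)!/(4!) = 30 arrangements.

30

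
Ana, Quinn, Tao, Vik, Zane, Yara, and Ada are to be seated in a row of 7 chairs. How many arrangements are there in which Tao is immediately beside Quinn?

1440

Glue Tao and Quinn into one block (2 internal orders), leaving 6 units to arrange in a row.
That gives 2 × 6! = 2 × 720 = 1440.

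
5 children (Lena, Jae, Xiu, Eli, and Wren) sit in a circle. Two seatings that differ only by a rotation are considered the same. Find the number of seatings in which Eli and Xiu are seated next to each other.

12

Glue Eli and Xiu into a block (2 internal orders). Seating 4 units around a circle gives (3)! arrangements.
So 2 × (3)! = 2 × 6 = 12.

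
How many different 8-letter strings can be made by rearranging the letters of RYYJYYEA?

1680

The 8 letters of RYYJYYEA have repeats: Y appearing 4 times.
So there are 8! / (4!) = 1680 distinguishable arrangements.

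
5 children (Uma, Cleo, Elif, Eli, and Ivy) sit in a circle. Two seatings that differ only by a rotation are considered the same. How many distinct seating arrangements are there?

Seat Uma anywhere (absorbing the rotational symmetry), then permute the other 4: (4)! = 24.

24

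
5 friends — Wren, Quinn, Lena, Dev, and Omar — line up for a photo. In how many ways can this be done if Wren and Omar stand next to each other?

48

Place the 3 others and the Wren-Omar pair as 4 objects in a line; the pair has 2 internal arrangements.
That gives 2 × 4! = 2 × 24 = 48.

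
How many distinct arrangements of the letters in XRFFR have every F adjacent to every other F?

12

Treat the 2 copies of F as a single block. The multiset to arrange is then {FF, R, R, X}, 4 items in all.
That gives (4)!/(2!) = 12 arrangements.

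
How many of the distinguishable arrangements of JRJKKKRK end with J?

105

Fix J in the last position and arrange the remaining 7 letters.
Those 7 letters have K appearing 4 times and R appearing twice, giving (7)!/(4!·2!) = 105.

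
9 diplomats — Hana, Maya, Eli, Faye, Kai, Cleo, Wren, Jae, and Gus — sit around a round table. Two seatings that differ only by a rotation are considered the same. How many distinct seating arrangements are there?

40320

Fix one person's seat to break rotational symmetry; the remaining 8 people can be arranged in (8)! = 40320 ways.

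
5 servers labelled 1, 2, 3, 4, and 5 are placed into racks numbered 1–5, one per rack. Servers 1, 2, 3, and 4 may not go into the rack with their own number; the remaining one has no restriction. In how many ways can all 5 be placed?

53

Let Aᵢ (for 1 ≤ i ≤ 4) be the placements that put server i in its forbidden rack. Any j of these fix j positions, leaving (5−j)! ways to fill the rest, and there are C(4,j) ways to pick which j.
By inclusion–exclusion, the number of valid placements is Σ_{j=0}^{4} (−1)^j C(4,j)·(5−j)!.
Computing: 120 − 96 + 36 − 8 + 1 = 53.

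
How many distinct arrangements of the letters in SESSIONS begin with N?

With the first slot taken by N, it remains to arrange the other 7 letters (SESSIOS).
Those 7 letters have S appearing 4 times, giving (7)!/(4!) = 210.

210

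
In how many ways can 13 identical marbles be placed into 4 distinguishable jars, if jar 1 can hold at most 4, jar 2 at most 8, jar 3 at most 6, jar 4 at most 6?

By stars and bars, unrestricted non-negative solutions to x_1+…+x_4 = 13 number C(13+3,3) = 560.
Subtract solutions that violate a single cap (substitute x_i' = x_i − (cap_i+1)): x_1 ≥ 5 gives C(11,3) = 165; x_2 ≥ 9 gives C(7,3) = 35; x_3 ≥ 7 gives C(9,3) = 84; x_4 ≥ 7 gives C(9,3) = 84. Together 368.
Add back pairs where two caps are both exceeded: 0 + 4 + 4 + 0 + 0 + 0 = 8.
By inclusion–exclusion the count is 560 − 368 + 8 = 200.

200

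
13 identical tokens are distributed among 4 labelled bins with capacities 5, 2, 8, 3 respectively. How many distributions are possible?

42

Without the upper bounds there are C(16,3) = 560 ways to split 13 among 4 bins.
Subtract solutions that violate a single cap (substitute x_i' = x_i − (cap_i+1)): x_1 ≥ 6 gives C(10,3) = 120; x_2 ≥ 3 gives C(13,3) = 286; x_3 ≥ 9 gives C(7,3) = 35; x_4 ≥ 4 gives C(12,3) = 220. Together 661.
Add back pairs where two caps are both exceeded: 35 + 0 + 20 + 4 + 84 + 1 = 144.
Subtract triples: 0 + 1 + 0 + 0 = 1.
By inclusion–exclusion the count is 560 − 661 + 144 − 1 = 42.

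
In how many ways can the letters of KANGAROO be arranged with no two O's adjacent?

7560

Total arrangements of KANGAROO: 8!/(2!·2!) = 10080.
If the two O's are adjacent, glue them into one block, leaving 7 items to arrange: (7)!/(2!) = 2520 ways.
Subtracting, 10080 − 2520 = 7560 arrangements keep the O's apart.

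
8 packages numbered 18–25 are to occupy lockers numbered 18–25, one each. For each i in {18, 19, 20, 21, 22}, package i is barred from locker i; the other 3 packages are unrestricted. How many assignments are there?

21234

Let Aᵢ (for 18 ≤ i ≤ 22) be the placements that put package i in its forbidden locker. Any j of these fix j positions, leaving (8−j)! ways to fill the rest, and there are C(5,j) ways to pick which j.
By inclusion–exclusion, the number of valid placements is Σ_{j=0}^{5} (−1)^j C(5,j)·(8−j)!.
Computing: 40320 − 25200 + 7200 − 1200 + 120 − 6 = 21234.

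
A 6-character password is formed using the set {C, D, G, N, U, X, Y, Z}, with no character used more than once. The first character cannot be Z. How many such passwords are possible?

17640

The first character has 8−1 = 7 choices (anything except Z).
The remaining 5 characters are filled from the other 7 symbols without repetition: 7 × 6 × 5 × 4 × 3 = 2520.
Total: 7 × 2520 = 17640.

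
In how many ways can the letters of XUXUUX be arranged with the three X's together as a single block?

4

Treat the 3 copies of X as a single block. The multiset to arrange is then {XXX, U, U, U}, 4 items in all.
That gives (4)!/(3!) = 4 arrangements.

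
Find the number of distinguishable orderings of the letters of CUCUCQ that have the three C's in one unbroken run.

Treat the 3 copies of C as a single block. The multiset to arrange is then {CCC, Q, U, U}, 4 items in all.
That gives (4)!/(2!) = 12 arrangements.

12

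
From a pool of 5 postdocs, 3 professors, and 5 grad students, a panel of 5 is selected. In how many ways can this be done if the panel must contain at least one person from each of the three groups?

925

Unrestricted: C(13,5) = 1287 ways to pick any 5 of the 13.
Selections missing a whole group: no postdocs → C(8,5) = 56; no professors → C(10,5) = 252; no grad students → C(8,5) = 56.
Add back selections omitting two groups (i.e. drawn from a single group): C(5,5) + C(3,5) + C(5,5) = 2.
By inclusion–exclusion: 1287 − 364 + 2 = 925.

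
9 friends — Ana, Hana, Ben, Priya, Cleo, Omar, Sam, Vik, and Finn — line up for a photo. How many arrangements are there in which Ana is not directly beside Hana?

Of the 9! = 362880 arrangements, those with Ana and Hana adjacent number 2 × 8! = 80640 (treat the pair as a block with 2 internal orders).
Complementary counting: 362880 − 80640 = 282240.

282240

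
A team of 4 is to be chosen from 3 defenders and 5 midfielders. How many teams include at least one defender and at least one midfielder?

With no constraint there are C(8,4) = 70 possible selections.
Selections missing a whole group: no defenders → C(5,4) = 5; no midfielders → C(3,4) = 0.
Both groups omitted at once is impossible, so 70 − 5 = 65.

65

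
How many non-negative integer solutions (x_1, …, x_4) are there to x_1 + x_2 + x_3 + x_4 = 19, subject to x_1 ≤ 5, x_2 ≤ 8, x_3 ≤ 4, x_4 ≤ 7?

Ignoring the caps, the number of non-negative solutions to x_1+…+x_4 = 19 is C(22,3) = 1540.
Subtract solutions that violate a single cap (substitute x_i' = x_i − (cap_i+1)): x_1 ≥ 6 gives C(16,3) = 560; x_2 ≥ 9 gives C(13,3) = 286; x_3 ≥ 5 gives C(17,3) = 680; x_4 ≥ 8 gives C(14,3) = 364. Together 1890.
Add back pairs where two caps are both exceeded: 35 + 165 + 56 + 56 + 10 + 84 = 406.
Subtract triples: 0 + 0 + 1 + 0 = 1.
By inclusion–exclusion the count is 1540 − 1890 + 406 − 1 = 55.

55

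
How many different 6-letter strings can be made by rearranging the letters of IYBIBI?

Letter multiplicities in IYBIBI: B×2, I×3, Y×1.
So there are 6! / (3!·2!) = 60 distinguishable arrangements.

60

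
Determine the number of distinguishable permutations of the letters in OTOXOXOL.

840

The 8 letters of OTOXOXOL have repeats: O appearing 4 times and X appearing twice.
The number of distinct arrangements is 8!/(4!·2!) = 40320/48 = 840.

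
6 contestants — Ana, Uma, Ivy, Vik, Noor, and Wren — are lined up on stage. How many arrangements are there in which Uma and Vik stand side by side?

240

Place the 4 others and the Uma-Vik pair as 5 objects in a line; the pair has 2 internal arrangements.
So the count is 2·(5)! = 240.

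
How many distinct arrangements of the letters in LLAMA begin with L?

Fix L in the first position and arrange the remaining 4 letters.
Those 4 letters have A appearing twice, giving (4)!/(2!) = 12.

12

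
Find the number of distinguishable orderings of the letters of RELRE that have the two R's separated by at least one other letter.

18

Total arrangements of RELRE: 5!/(2!·2!) = 30.
Arrangements with the R's together: treat RR as one letter, giving (4)!/(2!) = 12.
Hence 30 − 12 = 18.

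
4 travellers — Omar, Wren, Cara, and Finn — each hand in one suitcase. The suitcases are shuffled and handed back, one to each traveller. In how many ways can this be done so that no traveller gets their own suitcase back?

Count assignments avoiding every fixed point. For any j of the 4 travellers fixed to their own suitcase, the other 4−j can be arranged in (4−j)! ways.
By inclusion–exclusion this is Σ_{j=0}^{4} (−1)^j C(4,j)·(4−j)!.
Computing: 24 − 24 + 12 − 4 + 1 = 9.

9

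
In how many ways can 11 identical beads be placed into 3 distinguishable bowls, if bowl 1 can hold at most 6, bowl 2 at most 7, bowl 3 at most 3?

Ignoring the caps, the number of non-negative solutions to x_1+…+x_3 = 11 is C(13,2) = 78.
Subtract solutions that violate a single cap (substitute x_i' = x_i − (cap_i+1)): x_1 ≥ 7 gives C(6,2) = 15; x_2 ≥ 8 gives C(5,2) = 10; x_3 ≥ 4 gives C(9,2) = 36. Together 61.
Add back pairs where two caps are both exceeded: 0 + 1 + 0 = 1.
By inclusion–exclusion the count is 78 − 61 + 1 = 18.

18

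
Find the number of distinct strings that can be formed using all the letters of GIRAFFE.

2520

GIRAFFE has 7 letters with F appearing twice.
The number of distinct arrangements is 7!/(2!) = 5040/2 = 2520.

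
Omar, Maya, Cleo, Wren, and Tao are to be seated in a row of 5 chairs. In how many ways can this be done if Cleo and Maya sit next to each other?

Glue Cleo and Maya into one block (2 internal orders), leaving 4 units to arrange in a row.
That gives 2 × 4! = 2 × 24 = 48.

48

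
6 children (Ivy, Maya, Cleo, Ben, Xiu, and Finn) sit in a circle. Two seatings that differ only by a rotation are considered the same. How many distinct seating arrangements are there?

120

Fix one person's seat to break rotational symmetry; the remaining 5 people can be arranged in (5)! = 120 ways.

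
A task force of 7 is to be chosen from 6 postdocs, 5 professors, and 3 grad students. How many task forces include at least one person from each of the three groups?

3058

With no constraint there are C(14,7) = 3432 possible selections.
Subtract selections that omit an entire group: no postdocs → C(8,7) = 8; no professors → C(9,7) = 36; no grad students → C(11,7) = 330.
Add back selections omitting two groups (i.e. drawn from a single group): C(6,7) + C(5,7) + C(3,7) = 0.
By inclusion–exclusion: 3432 − 374 + 0 = 3058.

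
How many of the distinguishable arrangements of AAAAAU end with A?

5

Fix A in the last position and arrange the remaining 5 letters.
Those 5 letters have A appearing 4 times, giving (5)!/(4!) = 5.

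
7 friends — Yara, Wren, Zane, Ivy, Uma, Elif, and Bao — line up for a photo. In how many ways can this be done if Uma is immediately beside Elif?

1440

Place the 5 others and the Uma-Elif pair as 6 objects in a line; the pair has 2 internal arrangements.
So the count is 2·(6)! = 1440.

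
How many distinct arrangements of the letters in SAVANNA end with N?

With the last slot taken by N, it remains to arrange the other 6 letters (SAVANA).
Those 6 letters have A appearing 3 times, giving (6)!/(3!) = 120.

120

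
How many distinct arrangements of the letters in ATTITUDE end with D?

840

Fix D in the last position and arrange the remaining 7 letters.
Those 7 letters have T appearing 3 times, giving (7)!/(3!) = 840.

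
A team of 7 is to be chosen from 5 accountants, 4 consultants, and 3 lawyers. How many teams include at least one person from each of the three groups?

747

With no constraint there are C(12,7) = 792 possible selections.
Selections missing a whole group: no accountants → C(7,7) = 1; no consultants → C(8,7) = 8; no lawyers → C(9,7) = 36.
Add back selections omitting two groups (i.e. drawn from a single group): C(5,7) + C(4,7) + C(3,7) = 0.
By inclusion–exclusion: 792 − 45 + 0 = 747.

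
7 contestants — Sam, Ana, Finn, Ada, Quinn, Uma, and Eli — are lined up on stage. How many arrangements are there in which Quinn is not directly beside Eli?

3600

Of the 7! = 5040 arrangements, those with Quinn and Eli adjacent number 2 × 6! = 1440 (treat the pair as a block with 2 internal orders).
Complementary counting: 5040 − 1440 = 3600.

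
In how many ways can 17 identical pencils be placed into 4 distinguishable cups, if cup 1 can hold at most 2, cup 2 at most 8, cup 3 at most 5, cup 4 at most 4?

10

Ignoring the caps, the number of non-negative solutions to x_1+…+x_4 = 17 is C(20,3) = 1140.
Subtract solutions that violate a single cap (substitute x_i' = x_i − (cap_i+1)): x_1 ≥ 3 gives C(17,3) = 680; x_2 ≥ 9 gives C(11,3) = 165; x_3 ≥ 6 gives C(14,3) = 364; x_4 ≥ 5 gives C(15,3) = 455. Together 1664.
Add back pairs where two caps are both exceeded: 56 + 165 + 220 + 10 + 20 + 84 = 555.
Subtract triples: 0 + 1 + 20 + 0 = 21.
By inclusion–exclusion the count is 1140 − 1664 + 555 − 21 = 10.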